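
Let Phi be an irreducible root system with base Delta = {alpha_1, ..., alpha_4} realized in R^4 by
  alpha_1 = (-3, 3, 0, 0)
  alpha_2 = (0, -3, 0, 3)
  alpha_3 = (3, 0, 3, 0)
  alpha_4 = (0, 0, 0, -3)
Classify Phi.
B_4

Compute the Cartan integers a_ij = 2(alpha_i, alpha_j)/(alpha_j, alpha_j); the resulting 4x4 Cartan matrix is
[[2, -1, -1, 0], [-1, 2, 0, -2], [-1, 0, 2, 0], [0, -1, 0, 2]].
The roots have two lengths (squared-length ratio 2:1); the short ones are alpha_{4}. The associated Dynkin diagram is a chain of 4 nodes with a double edge at one end; the terminal node there is the unique short simple root (B_4), so the type is B_4 (the algebra so(9)).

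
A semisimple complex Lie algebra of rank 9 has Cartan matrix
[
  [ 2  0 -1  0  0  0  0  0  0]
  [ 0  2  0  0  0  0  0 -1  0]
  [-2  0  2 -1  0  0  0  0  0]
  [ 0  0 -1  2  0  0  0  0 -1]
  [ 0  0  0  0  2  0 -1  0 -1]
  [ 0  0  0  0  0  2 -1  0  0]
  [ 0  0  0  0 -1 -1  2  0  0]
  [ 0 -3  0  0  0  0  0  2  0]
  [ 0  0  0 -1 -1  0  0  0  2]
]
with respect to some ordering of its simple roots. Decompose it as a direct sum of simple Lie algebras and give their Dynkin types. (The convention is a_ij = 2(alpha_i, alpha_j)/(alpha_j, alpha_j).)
B7 ⊕ G2

The diagram associated to this matrix has two connected components: the simple roots {alpha_1, alpha_3, alpha_4, alpha_5, alpha_6, alpha_7, alpha_9} form a chain of 7 nodes with a double edge at one end; the terminal node there is the unique short simple root (B_7), and {alpha_2, alpha_8} form two nodes joined by a triple edge (G_2). A semisimple Lie algebra decomposes uniquely as the direct sum of simple ideals, one per connected component of its Dynkin diagram, so g ≅ B_7 ⊕ G_2 (dimension 105 + 14 = 119).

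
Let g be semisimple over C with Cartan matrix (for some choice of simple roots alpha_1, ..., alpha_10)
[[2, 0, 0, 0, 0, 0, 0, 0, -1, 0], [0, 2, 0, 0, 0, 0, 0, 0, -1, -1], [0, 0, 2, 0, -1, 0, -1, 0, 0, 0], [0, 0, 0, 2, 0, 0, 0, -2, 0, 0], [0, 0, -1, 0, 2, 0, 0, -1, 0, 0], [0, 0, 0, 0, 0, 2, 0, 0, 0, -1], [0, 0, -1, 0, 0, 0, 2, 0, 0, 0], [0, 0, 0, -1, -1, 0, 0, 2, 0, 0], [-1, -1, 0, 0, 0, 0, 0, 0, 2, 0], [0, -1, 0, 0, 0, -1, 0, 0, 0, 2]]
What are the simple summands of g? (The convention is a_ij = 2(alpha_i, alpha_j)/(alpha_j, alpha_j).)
The diagram associated to this matrix has two connected components: the simple roots {alpha_1, alpha_2, alpha_6, alpha_9, alpha_10} form a chain of 5 nodes with single edges (A_5), and {alpha_3, alpha_4, alpha_5, alpha_7, alpha_8} form a chain of 5 nodes with a double edge at one end; the terminal node there is the unique long simple root (C_5). A semisimple Lie algebra decomposes uniquely as the direct sum of simple ideals, one per connected component of its Dynkin diagram, so g ≅ A_5 ⊕ C_5 (dimension 35 + 55 = 90).

A_5 ⊕ C_5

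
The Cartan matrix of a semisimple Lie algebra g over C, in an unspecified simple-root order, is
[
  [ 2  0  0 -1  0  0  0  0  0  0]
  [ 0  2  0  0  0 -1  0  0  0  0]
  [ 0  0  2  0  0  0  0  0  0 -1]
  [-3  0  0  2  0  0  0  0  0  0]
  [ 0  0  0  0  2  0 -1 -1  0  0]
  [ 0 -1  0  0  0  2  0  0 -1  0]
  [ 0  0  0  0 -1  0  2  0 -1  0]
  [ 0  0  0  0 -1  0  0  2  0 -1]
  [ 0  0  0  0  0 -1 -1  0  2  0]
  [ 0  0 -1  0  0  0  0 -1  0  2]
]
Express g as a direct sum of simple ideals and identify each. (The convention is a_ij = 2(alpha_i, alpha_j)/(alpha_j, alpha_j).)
The diagram associated to this matrix has two connected components: the simple roots {alpha_2, alpha_3, alpha_5, alpha_6, alpha_7, alpha_8, alpha_9, alpha_10} form a chain of 8 nodes with single edges (A_8), and {alpha_1, alpha_4} form two nodes joined by a triple edge (G_2). A semisimple Lie algebra decomposes uniquely as the direct sum of simple ideals, one per connected component of its Dynkin diagram, so g ≅ A_8 ⊕ G_2 (dimension 80 + 14 = 94).

A_8 (sl(9)) ⊕ G_2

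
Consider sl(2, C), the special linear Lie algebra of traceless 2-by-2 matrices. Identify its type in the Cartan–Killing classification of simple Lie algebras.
A_1

This is sl(2), which has dimension 2^2 - 1 = 3 and rank 2 - 1 = 1 (a Cartan subalgebra is the diagonal traceless matrices). In the classification of classical Lie algebras, the special linear algebra sl(n+1) has type A_n; here n = 1, so the Dynkin diagram is a chain of 1 nodes with single edges (A_1). Hence the type is A_1.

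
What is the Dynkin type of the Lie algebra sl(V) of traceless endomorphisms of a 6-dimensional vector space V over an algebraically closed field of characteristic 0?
This is sl(6), which has dimension 6^2 - 1 = 35 and rank 6 - 1 = 5 (a Cartan subalgebra is the diagonal traceless matrices). In the classification of classical Lie algebras, the special linear algebra sl(n+1) has type A_n; here n = 5, so the Dynkin diagram is a chain of 5 nodes with single edges (A_5). Hence the type is A_5.

type A_5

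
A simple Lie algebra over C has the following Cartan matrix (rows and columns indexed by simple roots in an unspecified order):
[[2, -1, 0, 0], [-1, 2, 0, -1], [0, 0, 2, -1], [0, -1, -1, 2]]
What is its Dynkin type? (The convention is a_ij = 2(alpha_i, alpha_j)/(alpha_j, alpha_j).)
The matrix has rank 4 with 2's on the diagonal. Reading the off-diagonal entries as Dynkin edges (a single edge where a_ij = a_ji = -1; a double or triple edge where a_ij * a_ji = 2 or 3), the diagram is a chain of 4 nodes with single edges (A_4). One simple-root ordering that puts it in standard form is (alpha_1, alpha_2, alpha_4, alpha_3). So the algebra is type A_4, i.e. sl(5).

A_4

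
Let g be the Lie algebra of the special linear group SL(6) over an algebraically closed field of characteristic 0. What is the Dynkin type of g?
This is sl(6), which has dimension 6^2 - 1 = 35 and rank 6 - 1 = 5 (a Cartan subalgebra is the diagonal traceless matrices). In the classification of classical Lie algebras, the special linear algebra sl(n+1) has type A_n; here n = 5, so the Dynkin diagram is a chain of 5 nodes with single edges (A_5). Hence the type is A_5.

type A_5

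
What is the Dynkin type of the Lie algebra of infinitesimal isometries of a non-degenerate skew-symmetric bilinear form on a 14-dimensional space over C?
This is sp(14), which has dimension 14(14+1)/2 = 105 and rank 14/2 = 7. In the classification of classical Lie algebras, the symplectic algebra sp(2n) has type C_n; here n = 7, so the Dynkin diagram is a chain of 7 nodes with a double edge at one end; the terminal node there is the unique long simple root (C_7). Hence the type is C_7.

C_7 (sp(14))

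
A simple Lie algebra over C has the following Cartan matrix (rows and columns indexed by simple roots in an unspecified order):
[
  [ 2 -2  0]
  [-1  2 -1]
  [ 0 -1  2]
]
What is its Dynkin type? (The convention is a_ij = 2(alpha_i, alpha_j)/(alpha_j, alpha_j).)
C_3 (sp(6))

The matrix has rank 3 with 2's on the diagonal. Reading the off-diagonal entries as Dynkin edges (a single edge where a_ij = a_ji = -1; a double or triple edge where a_ij * a_ji = 2 or 3), the diagram is a chain of 3 nodes with a double edge at one end; the terminal node there is the unique long simple root (C_3). One simple-root ordering that puts it in standard form is (alpha_3, alpha_2, alpha_1). So the algebra is type C_3, i.e. sp(6).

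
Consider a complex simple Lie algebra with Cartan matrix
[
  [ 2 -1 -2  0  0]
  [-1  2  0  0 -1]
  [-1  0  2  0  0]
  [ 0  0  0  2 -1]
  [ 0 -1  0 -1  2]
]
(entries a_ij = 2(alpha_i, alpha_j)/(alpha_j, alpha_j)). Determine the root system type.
The matrix has rank 5 with 2's on the diagonal. Reading the off-diagonal entries as Dynkin edges (a single edge where a_ij = a_ji = -1; a double or triple edge where a_ij * a_ji = 2 or 3), the diagram is a chain of 5 nodes with a double edge at one end; the terminal node there is the unique short simple root (B_5). One simple-root ordering that puts it in standard form is (alpha_4, alpha_5, alpha_2, alpha_1, alpha_3). So the algebra is type B_5, i.e. so(11).

type B_5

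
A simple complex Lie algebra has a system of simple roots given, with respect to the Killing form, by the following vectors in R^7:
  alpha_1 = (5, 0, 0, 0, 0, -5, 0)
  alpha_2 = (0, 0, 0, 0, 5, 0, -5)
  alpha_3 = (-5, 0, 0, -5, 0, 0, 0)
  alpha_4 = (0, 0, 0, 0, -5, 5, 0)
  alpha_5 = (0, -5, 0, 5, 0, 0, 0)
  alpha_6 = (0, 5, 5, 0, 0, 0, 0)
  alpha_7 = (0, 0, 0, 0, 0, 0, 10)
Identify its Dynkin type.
Compute the Cartan integers a_ij = 2(alpha_i, alpha_j)/(alpha_j, alpha_j); the resulting 7x7 Cartan matrix is
[[2, 0, -1, -1, 0, 0, 0], [0, 2, 0, -1, 0, 0, -1], [-1, 0, 2, 0, -1, 0, 0], [-1, -1, 0, 2, 0, 0, 0], [0, 0, -1, 0, 2, -1, 0], [0, 0, 0, 0, -1, 2, 0], [0, -2, 0, 0, 0, 0, 2]].
The roots have two lengths (squared-length ratio 2:1); the short ones are alpha_{1,2,3,4,5,6}. The associated Dynkin diagram is a chain of 7 nodes with a double edge at one end; the terminal node there is the unique long simple root (C_7), so the type is C_7 (the algebra sp(14)).

C_7 (sp(14))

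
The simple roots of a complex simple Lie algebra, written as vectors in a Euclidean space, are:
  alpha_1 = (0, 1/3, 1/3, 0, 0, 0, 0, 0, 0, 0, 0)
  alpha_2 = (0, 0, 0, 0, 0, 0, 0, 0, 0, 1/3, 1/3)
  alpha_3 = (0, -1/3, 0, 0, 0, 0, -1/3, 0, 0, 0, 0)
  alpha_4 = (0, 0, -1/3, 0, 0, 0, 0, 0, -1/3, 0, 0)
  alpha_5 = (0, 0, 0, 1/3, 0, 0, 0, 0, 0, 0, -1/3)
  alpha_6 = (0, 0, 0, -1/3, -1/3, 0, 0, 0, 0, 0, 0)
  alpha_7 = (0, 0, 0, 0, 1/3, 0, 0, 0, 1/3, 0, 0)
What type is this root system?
Compute the Cartan integers a_ij = 2(alpha_i, alpha_j)/(alpha_j, alpha_j); the resulting 7x7 Cartan matrix is
[[2, 0, -1, -1, 0, 0, 0], [0, 2, 0, 0, -1, 0, 0], [-1, 0, 2, 0, 0, 0, 0], [-1, 0, 0, 2, 0, 0, -1], [0, -1, 0, 0, 2, -1, 0], [0, 0, 0, 0, -1, 2, -1], [0, 0, 0, -1, 0, -1, 2]].
All simple roots have the same length, so the diagram is simply laced. The associated Dynkin diagram is a chain of 7 nodes with single edges (A_7), so the type is A_7 (the algebra sl(8)).

A_7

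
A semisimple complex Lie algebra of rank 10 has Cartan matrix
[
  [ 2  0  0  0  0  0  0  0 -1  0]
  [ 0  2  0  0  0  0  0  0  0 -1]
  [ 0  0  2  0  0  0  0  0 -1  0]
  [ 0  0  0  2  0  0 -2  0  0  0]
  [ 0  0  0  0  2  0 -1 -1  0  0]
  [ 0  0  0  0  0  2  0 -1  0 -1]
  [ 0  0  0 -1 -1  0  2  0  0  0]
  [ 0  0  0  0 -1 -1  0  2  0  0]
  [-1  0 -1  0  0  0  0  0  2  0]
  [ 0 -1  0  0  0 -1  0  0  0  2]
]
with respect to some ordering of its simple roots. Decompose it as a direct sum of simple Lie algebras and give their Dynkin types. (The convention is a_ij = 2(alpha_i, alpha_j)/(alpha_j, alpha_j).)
A3 ⊕ C7

The diagram associated to this matrix has two connected components: the simple roots {alpha_1, alpha_3, alpha_9} form a chain of 3 nodes with single edges (A_3), and {alpha_2, alpha_4, alpha_5, alpha_6, alpha_7, alpha_8, alpha_10} form a chain of 7 nodes with a double edge at one end; the terminal node there is the unique long simple root (C_7). A semisimple Lie algebra decomposes uniquely as the direct sum of simple ideals, one per connected component of its Dynkin diagram, so g ≅ A_3 ⊕ C_7 (dimension 15 + 105 = 120).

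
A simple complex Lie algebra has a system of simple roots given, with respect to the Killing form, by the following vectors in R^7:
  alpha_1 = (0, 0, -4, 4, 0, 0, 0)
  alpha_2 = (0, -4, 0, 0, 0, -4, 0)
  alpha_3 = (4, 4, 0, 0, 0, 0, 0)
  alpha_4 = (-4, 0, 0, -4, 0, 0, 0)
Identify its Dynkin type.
Compute the Cartan integers a_ij = 2(alpha_i, alpha_j)/(alpha_j, alpha_j); the resulting 4x4 Cartan matrix is
[[2, 0, 0, -1], [0, 2, -1, 0], [0, -1, 2, -1], [-1, 0, -1, 2]].
All simple roots have the same length, so the diagram is simply laced. The associated Dynkin diagram is a chain of 4 nodes with single edges (A_4), so the type is A_4 (the algebra sl(5)).

A_4 (sl(5))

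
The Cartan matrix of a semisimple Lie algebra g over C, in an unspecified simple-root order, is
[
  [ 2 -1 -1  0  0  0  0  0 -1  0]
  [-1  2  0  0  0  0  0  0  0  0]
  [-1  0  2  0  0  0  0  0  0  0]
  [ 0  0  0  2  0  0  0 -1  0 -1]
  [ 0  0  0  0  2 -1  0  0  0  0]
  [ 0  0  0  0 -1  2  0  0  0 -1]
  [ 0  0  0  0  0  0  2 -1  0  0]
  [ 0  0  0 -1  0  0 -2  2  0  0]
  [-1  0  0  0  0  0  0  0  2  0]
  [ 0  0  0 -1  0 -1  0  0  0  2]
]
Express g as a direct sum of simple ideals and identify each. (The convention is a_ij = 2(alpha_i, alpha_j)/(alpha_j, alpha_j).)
The diagram associated to this matrix has two connected components: the simple roots {alpha_4, alpha_5, alpha_6, alpha_7, alpha_8, alpha_10} form a chain of 6 nodes with a double edge at one end; the terminal node there is the unique short simple root (B_6), and {alpha_1, alpha_2, alpha_3, alpha_9} form a chain of 2 nodes with a fork of two nodes at one end (D_4). A semisimple Lie algebra decomposes uniquely as the direct sum of simple ideals, one per connected component of its Dynkin diagram, so g ≅ B_6 ⊕ D_4 (dimension 78 + 28 = 106).

B_6 ⊕ D_4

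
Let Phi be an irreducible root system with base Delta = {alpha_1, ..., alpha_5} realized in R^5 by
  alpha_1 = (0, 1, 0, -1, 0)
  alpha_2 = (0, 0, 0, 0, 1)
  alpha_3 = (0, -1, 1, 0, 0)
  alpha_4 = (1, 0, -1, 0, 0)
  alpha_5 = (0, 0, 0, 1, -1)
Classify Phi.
B_5

Compute the Cartan integers a_ij = 2(alpha_i, alpha_j)/(alpha_j, alpha_j); the resulting 5x5 Cartan matrix is
[[2, 0, -1, 0, -1], [0, 2, 0, 0, -1], [-1, 0, 2, -1, 0], [0, 0, -1, 2, 0], [-1, -2, 0, 0, 2]].
The roots have two lengths (squared-length ratio 2:1); the short ones are alpha_{2}. The associated Dynkin diagram is a chain of 5 nodes with a double edge at one end; the terminal node there is the unique short simple root (B_5), so the type is B_5 (the algebra so(11)).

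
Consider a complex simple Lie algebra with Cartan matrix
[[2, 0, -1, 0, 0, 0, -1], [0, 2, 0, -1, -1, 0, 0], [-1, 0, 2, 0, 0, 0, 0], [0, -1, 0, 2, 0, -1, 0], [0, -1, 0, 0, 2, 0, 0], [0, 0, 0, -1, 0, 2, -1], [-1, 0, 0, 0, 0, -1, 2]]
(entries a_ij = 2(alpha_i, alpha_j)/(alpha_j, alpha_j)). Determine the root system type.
The matrix has rank 7 with 2's on the diagonal. Reading the off-diagonal entries as Dynkin edges (a single edge where a_ij = a_ji = -1; a double or triple edge where a_ij * a_ji = 2 or 3), the diagram is a chain of 7 nodes with single edges (A_7). One simple-root ordering that puts it in standard form is (alpha_3, alpha_1, alpha_7, alpha_6, alpha_4, alpha_2, alpha_5). So the algebra is type A_7, i.e. sl(8).

A7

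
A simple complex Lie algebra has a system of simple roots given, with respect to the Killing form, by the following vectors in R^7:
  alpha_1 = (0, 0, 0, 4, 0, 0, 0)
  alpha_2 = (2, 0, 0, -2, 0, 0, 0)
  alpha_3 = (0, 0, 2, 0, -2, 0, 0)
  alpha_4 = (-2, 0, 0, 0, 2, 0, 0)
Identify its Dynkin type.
Compute the Cartan integers a_ij = 2(alpha_i, alpha_j)/(alpha_j, alpha_j); the resulting 4x4 Cartan matrix is
[[2, -2, 0, 0], [-1, 2, 0, -1], [0, 0, 2, -1], [0, -1, -1, 2]].
The roots have two lengths (squared-length ratio 2:1); the short ones are alpha_{2,3,4}. The associated Dynkin diagram is a chain of 4 nodes with a double edge at one end; the terminal node there is the unique long simple root (C_4), so the type is C_4 (the algebra sp(8)).

type C_4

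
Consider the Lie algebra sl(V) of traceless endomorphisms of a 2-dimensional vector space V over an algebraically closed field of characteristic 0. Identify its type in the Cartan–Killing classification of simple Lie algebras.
This is sl(2), which has dimension 2^2 - 1 = 3 and rank 2 - 1 = 1 (a Cartan subalgebra is the diagonal traceless matrices). In the classification of classical Lie algebras, the special linear algebra sl(n+1) has type A_n; here n = 1, so the Dynkin diagram is a chain of 1 nodes with single edges (A_1). Hence the type is A_1.

type A_1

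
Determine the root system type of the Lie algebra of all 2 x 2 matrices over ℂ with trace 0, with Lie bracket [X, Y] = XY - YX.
This is sl(2), which has dimension 2^2 - 1 = 3 and rank 2 - 1 = 1 (a Cartan subalgebra is the diagonal traceless matrices). In the classification of classical Lie algebras, the special linear algebra sl(n+1) has type A_n; here n = 1, so the Dynkin diagram is a chain of 1 nodes with single edges (A_1). Hence the type is A_1.

A1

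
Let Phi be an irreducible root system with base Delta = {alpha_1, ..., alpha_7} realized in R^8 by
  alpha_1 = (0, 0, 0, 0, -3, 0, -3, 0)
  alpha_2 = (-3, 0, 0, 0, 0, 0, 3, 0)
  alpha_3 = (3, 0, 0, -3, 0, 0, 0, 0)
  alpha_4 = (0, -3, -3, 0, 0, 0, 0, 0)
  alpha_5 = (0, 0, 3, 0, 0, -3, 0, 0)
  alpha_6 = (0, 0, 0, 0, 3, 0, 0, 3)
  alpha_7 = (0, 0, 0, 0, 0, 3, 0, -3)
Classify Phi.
Compute the Cartan integers a_ij = 2(alpha_i, alpha_j)/(alpha_j, alpha_j); the resulting 7x7 Cartan matrix is
[[2, -1, 0, 0, 0, -1, 0], [-1, 2, -1, 0, 0, 0, 0], [0, -1, 2, 0, 0, 0, 0], [0, 0, 0, 2, -1, 0, 0], [0, 0, 0, -1, 2, 0, -1], [-1, 0, 0, 0, 0, 2, -1], [0, 0, 0, 0, -1, -1, 2]].
All simple roots have the same length, so the diagram is simply laced. The associated Dynkin diagram is a chain of 7 nodes with single edges (A_7), so the type is A_7 (the algebra sl(8)).

A7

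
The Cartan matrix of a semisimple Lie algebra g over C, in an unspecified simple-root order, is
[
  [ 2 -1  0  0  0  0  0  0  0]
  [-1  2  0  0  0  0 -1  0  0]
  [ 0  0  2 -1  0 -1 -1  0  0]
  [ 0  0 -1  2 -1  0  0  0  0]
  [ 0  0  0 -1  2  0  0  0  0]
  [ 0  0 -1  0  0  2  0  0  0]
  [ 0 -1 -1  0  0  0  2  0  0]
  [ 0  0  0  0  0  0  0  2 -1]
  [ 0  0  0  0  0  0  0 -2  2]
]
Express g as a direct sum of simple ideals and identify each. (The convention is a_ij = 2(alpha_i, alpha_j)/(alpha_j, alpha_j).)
The diagram associated to this matrix has two connected components: the simple roots {alpha_8, alpha_9} form a chain of 2 nodes with a double edge at one end; the terminal node there is the unique short simple root (B_2), and {alpha_1, alpha_2, alpha_3, alpha_4, alpha_5, alpha_6, alpha_7} form a chain of 6 nodes with one extra node attached to the third node from one end (E_7). A semisimple Lie algebra decomposes uniquely as the direct sum of simple ideals, one per connected component of its Dynkin diagram, so g ≅ B_2 ⊕ E_7 (dimension 10 + 133 = 143).

type B_2 + type E_7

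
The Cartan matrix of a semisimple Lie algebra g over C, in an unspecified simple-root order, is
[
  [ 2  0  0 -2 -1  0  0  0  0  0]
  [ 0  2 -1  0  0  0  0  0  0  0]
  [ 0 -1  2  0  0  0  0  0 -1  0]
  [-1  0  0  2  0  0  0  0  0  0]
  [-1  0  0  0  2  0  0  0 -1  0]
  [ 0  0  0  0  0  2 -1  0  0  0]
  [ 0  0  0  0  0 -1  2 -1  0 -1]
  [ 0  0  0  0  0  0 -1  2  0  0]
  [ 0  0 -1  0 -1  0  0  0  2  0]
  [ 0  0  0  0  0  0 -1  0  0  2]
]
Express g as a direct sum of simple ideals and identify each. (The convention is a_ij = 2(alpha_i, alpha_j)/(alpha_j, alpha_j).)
B_6 ⊕ D_4

The diagram associated to this matrix has two connected components: the simple roots {alpha_1, alpha_2, alpha_3, alpha_4, alpha_5, alpha_9} form a chain of 6 nodes with a double edge at one end; the terminal node there is the unique short simple root (B_6), and {alpha_6, alpha_7, alpha_8, alpha_10} form a chain of 2 nodes with a fork of two nodes at one end (D_4). A semisimple Lie algebra decomposes uniquely as the direct sum of simple ideals, one per connected component of its Dynkin diagram, so g ≅ B_6 ⊕ D_4 (dimension 78 + 28 = 106).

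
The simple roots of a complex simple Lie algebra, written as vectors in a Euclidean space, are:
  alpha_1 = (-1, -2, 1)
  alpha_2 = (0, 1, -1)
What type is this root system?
Compute the Cartan integers a_ij = 2(alpha_i, alpha_j)/(alpha_j, alpha_j); the resulting 2x2 Cartan matrix is
[[2, -3], [-1, 2]].
The roots have two lengths (squared-length ratio 3:1); the short ones are alpha_{2}. The associated Dynkin diagram is two nodes joined by a triple edge (G_2), so the type is G_2.

type G_2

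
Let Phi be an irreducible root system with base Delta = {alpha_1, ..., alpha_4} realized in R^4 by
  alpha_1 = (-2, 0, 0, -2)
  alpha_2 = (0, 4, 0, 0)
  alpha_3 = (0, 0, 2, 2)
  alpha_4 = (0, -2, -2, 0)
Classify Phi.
Compute the Cartan integers a_ij = 2(alpha_i, alpha_j)/(alpha_j, alpha_j); the resulting 4x4 Cartan matrix is
[[2, 0, -1, 0], [0, 2, 0, -2], [-1, 0, 2, -1], [0, -1, -1, 2]].
The roots have two lengths (squared-length ratio 2:1); the short ones are alpha_{1,3,4}. The associated Dynkin diagram is a chain of 4 nodes with a double edge at one end; the terminal node there is the unique long simple root (C_4), so the type is C_4 (the algebra sp(8)).

C_4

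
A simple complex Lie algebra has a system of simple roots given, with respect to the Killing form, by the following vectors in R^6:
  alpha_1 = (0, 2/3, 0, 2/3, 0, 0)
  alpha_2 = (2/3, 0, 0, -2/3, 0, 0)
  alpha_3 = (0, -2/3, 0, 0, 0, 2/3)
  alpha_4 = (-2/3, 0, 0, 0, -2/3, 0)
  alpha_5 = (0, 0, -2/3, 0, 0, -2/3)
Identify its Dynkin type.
type A_5

Compute the Cartan integers a_ij = 2(alpha_i, alpha_j)/(alpha_j, alpha_j); the resulting 5x5 Cartan matrix is
[[2, -1, -1, 0, 0], [-1, 2, 0, -1, 0], [-1, 0, 2, 0, -1], [0, -1, 0, 2, 0], [0, 0, -1, 0, 2]].
All simple roots have the same length, so the diagram is simply laced. The associated Dynkin diagram is a chain of 5 nodes with single edges (A_5), so the type is A_5 (the algebra sl(6)).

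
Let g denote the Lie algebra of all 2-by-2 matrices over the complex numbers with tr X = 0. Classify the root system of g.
A_1 (sl(2))

This is sl(2), which has dimension 2^2 - 1 = 3 and rank 2 - 1 = 1 (a Cartan subalgebra is the diagonal traceless matrices). In the classification of classical Lie algebras, the special linear algebra sl(n+1) has type A_n; here n = 1, so the Dynkin diagram is a chain of 1 nodes with single edges (A_1). Hence the type is A_1.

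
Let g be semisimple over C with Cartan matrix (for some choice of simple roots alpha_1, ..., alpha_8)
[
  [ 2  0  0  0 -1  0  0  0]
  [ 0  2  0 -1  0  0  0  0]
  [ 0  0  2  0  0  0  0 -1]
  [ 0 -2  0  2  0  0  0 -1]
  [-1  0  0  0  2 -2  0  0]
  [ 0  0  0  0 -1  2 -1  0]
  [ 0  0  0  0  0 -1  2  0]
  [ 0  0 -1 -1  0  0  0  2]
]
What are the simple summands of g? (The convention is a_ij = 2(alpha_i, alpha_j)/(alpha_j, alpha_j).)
The diagram associated to this matrix has two connected components: the simple roots {alpha_2, alpha_3, alpha_4, alpha_8} form a chain of 4 nodes with a double edge at one end; the terminal node there is the unique short simple root (B_4), and {alpha_1, alpha_5, alpha_6, alpha_7} form a chain of 4 nodes with a double edge between the middle two (F_4). A semisimple Lie algebra decomposes uniquely as the direct sum of simple ideals, one per connected component of its Dynkin diagram, so g ≅ B_4 ⊕ F_4 (dimension 36 + 52 = 88).

type B_4 ⊕ type F_4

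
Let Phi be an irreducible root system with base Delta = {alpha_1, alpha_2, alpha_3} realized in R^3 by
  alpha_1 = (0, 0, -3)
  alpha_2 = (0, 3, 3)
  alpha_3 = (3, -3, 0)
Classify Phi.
type B_3

Compute the Cartan integers a_ij = 2(alpha_i, alpha_j)/(alpha_j, alpha_j); the resulting 3x3 Cartan matrix is
[[2, -1, 0], [-2, 2, -1], [0, -1, 2]].
The roots have two lengths (squared-length ratio 2:1); the short ones are alpha_{1}. The associated Dynkin diagram is a chain of 3 nodes with a double edge at one end; the terminal node there is the unique short simple root (B_3), so the type is B_3 (the algebra so(7)).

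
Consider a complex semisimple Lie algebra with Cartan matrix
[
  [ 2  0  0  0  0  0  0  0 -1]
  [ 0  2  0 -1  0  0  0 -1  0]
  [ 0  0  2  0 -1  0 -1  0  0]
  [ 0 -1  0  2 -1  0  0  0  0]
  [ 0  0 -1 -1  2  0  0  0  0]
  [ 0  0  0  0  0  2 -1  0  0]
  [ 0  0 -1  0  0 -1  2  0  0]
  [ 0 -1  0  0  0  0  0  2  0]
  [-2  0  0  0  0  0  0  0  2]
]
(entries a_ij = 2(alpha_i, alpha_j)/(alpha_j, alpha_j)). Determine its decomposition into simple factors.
The diagram associated to this matrix has two connected components: the simple roots {alpha_2, alpha_3, alpha_4, alpha_5, alpha_6, alpha_7, alpha_8} form a chain of 7 nodes with single edges (A_7), and {alpha_1, alpha_9} form a chain of 2 nodes with a double edge at one end; the terminal node there is the unique short simple root (B_2). A semisimple Lie algebra decomposes uniquely as the direct sum of simple ideals, one per connected component of its Dynkin diagram, so g ≅ A_7 ⊕ B_2 (dimension 63 + 10 = 73).

A7 ⊕ B2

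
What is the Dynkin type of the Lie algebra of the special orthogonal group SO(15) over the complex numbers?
B_7 (so(15))

This is so(15) with 15 odd, which has dimension 15(15-1)/2 = 105 and rank (15-1)/2 = 7. In the classification of classical Lie algebras, the orthogonal algebra so(2n+1) in an odd number of variables has type B_n; here n = 7, so the Dynkin diagram is a chain of 7 nodes with a double edge at one end; the terminal node there is the unique short simple root (B_7). Hence the type is B_7.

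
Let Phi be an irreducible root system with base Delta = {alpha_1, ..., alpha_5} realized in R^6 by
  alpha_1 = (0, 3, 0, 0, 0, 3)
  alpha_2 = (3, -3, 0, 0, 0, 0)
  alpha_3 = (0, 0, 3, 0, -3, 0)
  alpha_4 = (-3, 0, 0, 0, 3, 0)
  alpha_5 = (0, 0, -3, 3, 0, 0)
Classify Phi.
Compute the Cartan integers a_ij = 2(alpha_i, alpha_j)/(alpha_j, alpha_j); the resulting 5x5 Cartan matrix is
[[2, -1, 0, 0, 0], [-1, 2, 0, -1, 0], [0, 0, 2, -1, -1], [0, -1, -1, 2, 0], [0, 0, -1, 0, 2]].
All simple roots have the same length, so the diagram is simply laced. The associated Dynkin diagram is a chain of 5 nodes with single edges (A_5), so the type is A_5 (the algebra sl(6)).

A_5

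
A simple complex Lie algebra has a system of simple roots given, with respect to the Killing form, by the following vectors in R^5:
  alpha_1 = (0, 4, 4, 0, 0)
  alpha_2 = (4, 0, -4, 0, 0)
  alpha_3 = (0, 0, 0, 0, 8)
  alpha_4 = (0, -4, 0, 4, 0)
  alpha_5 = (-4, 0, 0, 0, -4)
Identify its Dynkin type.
Compute the Cartan integers a_ij = 2(alpha_i, alpha_j)/(alpha_j, alpha_j); the resulting 5x5 Cartan matrix is
[[2, -1, 0, -1, 0], [-1, 2, 0, 0, -1], [0, 0, 2, 0, -2], [-1, 0, 0, 2, 0], [0, -1, -1, 0, 2]].
The roots have two lengths (squared-length ratio 2:1); the short ones are alpha_{1,2,4,5}. The associated Dynkin diagram is a chain of 5 nodes with a double edge at one end; the terminal node there is the unique long simple root (C_5), so the type is C_5 (the algebra sp(10)).

C_5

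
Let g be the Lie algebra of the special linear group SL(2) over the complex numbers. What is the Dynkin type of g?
This is sl(2), which has dimension 2^2 - 1 = 3 and rank 2 - 1 = 1 (a Cartan subalgebra is the diagonal traceless matrices). In the classification of classical Lie algebras, the special linear algebra sl(n+1) has type A_n; here n = 1, so the Dynkin diagram is a chain of 1 nodes with single edges (A_1). Hence the type is A_1.

A_1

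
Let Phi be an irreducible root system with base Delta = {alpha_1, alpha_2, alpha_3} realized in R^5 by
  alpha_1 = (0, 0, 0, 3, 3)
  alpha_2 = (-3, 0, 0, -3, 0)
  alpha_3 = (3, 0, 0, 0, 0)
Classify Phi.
Compute the Cartan integers a_ij = 2(alpha_i, alpha_j)/(alpha_j, alpha_j); the resulting 3x3 Cartan matrix is
[[2, -1, 0], [-1, 2, -2], [0, -1, 2]].
The roots have two lengths (squared-length ratio 2:1); the short ones are alpha_{3}. The associated Dynkin diagram is a chain of 3 nodes with a double edge at one end; the terminal node there is the unique short simple root (B_3), so the type is B_3 (the algebra so(7)).

B_3 (so(7))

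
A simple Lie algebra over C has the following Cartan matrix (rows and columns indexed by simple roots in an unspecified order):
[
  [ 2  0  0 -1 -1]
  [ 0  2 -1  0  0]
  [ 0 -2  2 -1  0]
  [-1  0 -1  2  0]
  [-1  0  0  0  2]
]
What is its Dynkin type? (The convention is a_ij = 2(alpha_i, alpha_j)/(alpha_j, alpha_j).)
The matrix has rank 5 with 2's on the diagonal. Reading the off-diagonal entries as Dynkin edges (a single edge where a_ij = a_ji = -1; a double or triple edge where a_ij * a_ji = 2 or 3), the diagram is a chain of 5 nodes with a double edge at one end; the terminal node there is the unique short simple root (B_5). One simple-root ordering that puts it in standard form is (alpha_5, alpha_1, alpha_4, alpha_3, alpha_2). So the algebra is type B_5, i.e. so(11).

B_5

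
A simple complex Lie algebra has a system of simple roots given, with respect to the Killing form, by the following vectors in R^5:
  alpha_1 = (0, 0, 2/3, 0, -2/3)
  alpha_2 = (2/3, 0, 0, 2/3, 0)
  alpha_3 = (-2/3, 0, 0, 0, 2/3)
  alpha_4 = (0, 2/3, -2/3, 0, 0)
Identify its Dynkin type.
A_4 (sl(5))

Compute the Cartan integers a_ij = 2(alpha_i, alpha_j)/(alpha_j, alpha_j); the resulting 4x4 Cartan matrix is
[[2, 0, -1, -1], [0, 2, -1, 0], [-1, -1, 2, 0], [-1, 0, 0, 2]].
All simple roots have the same length, so the diagram is simply laced. The associated Dynkin diagram is a chain of 4 nodes with single edges (A_4), so the type is A_4 (the algebra sl(5)).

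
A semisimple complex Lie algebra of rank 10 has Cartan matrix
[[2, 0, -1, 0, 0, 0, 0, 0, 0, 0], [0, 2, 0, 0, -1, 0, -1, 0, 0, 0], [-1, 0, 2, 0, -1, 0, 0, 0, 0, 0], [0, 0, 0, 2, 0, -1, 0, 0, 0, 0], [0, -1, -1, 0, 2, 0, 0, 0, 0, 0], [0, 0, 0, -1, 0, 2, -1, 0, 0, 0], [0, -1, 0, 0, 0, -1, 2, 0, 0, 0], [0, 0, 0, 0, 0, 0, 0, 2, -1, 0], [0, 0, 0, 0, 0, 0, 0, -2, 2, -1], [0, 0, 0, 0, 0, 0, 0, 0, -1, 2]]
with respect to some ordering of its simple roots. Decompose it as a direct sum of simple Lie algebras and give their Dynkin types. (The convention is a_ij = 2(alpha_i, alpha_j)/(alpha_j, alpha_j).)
type A_7 + type B_3

The diagram associated to this matrix has two connected components: the simple roots {alpha_1, alpha_2, alpha_3, alpha_4, alpha_5, alpha_6, alpha_7} form a chain of 7 nodes with single edges (A_7), and {alpha_8, alpha_9, alpha_10} form a chain of 3 nodes with a double edge at one end; the terminal node there is the unique short simple root (B_3). A semisimple Lie algebra decomposes uniquely as the direct sum of simple ideals, one per connected component of its Dynkin diagram, so g ≅ A_7 ⊕ B_3 (dimension 63 + 21 = 84).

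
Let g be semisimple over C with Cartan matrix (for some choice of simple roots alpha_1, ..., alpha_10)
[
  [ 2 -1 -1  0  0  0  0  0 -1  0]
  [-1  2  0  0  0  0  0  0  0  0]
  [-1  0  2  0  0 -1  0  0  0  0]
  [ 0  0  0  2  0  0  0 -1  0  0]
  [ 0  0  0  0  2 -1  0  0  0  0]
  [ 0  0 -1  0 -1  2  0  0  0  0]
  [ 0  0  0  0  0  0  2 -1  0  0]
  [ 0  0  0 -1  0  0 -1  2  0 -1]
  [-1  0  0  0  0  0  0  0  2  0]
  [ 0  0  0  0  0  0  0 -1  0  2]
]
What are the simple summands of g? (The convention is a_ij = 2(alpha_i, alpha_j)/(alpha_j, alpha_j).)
D_4 ⊕ D_6

The diagram associated to this matrix has two connected components: the simple roots {alpha_4, alpha_7, alpha_8, alpha_10} form a chain of 2 nodes with a fork of two nodes at one end (D_4), and {alpha_1, alpha_2, alpha_3, alpha_5, alpha_6, alpha_9} form a chain of 4 nodes with a fork of two nodes at one end (D_6). A semisimple Lie algebra decomposes uniquely as the direct sum of simple ideals, one per connected component of its Dynkin diagram, so g ≅ D_4 ⊕ D_6 (dimension 28 + 66 = 94).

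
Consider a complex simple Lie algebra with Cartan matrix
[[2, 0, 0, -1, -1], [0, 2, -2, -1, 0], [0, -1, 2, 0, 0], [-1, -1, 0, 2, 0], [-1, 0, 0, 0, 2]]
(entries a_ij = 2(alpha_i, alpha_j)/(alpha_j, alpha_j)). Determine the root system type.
B_5 (so(11))

The matrix has rank 5 with 2's on the diagonal. Reading the off-diagonal entries as Dynkin edges (a single edge where a_ij = a_ji = -1; a double or triple edge where a_ij * a_ji = 2 or 3), the diagram is a chain of 5 nodes with a double edge at one end; the terminal node there is the unique short simple root (B_5). One simple-root ordering that puts it in standard form is (alpha_5, alpha_1, alpha_4, alpha_2, alpha_3). So the algebra is type B_5, i.e. so(11).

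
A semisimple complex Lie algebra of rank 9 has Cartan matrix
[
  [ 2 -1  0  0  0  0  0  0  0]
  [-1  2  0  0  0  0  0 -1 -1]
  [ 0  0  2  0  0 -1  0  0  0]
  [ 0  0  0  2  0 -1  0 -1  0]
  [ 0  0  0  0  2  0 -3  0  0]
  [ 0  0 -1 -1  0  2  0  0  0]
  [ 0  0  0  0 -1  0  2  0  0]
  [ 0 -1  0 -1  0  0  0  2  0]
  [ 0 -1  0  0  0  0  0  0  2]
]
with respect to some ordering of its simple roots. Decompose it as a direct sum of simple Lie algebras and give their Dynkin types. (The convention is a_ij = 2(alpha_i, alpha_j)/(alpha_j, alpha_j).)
The diagram associated to this matrix has two connected components: the simple roots {alpha_1, alpha_2, alpha_3, alpha_4, alpha_6, alpha_8, alpha_9} form a chain of 5 nodes with a fork of two nodes at one end (D_7), and {alpha_5, alpha_7} form two nodes joined by a triple edge (G_2). A semisimple Lie algebra decomposes uniquely as the direct sum of simple ideals, one per connected component of its Dynkin diagram, so g ≅ D_7 ⊕ G_2 (dimension 91 + 14 = 105).

type D_7 + type G_2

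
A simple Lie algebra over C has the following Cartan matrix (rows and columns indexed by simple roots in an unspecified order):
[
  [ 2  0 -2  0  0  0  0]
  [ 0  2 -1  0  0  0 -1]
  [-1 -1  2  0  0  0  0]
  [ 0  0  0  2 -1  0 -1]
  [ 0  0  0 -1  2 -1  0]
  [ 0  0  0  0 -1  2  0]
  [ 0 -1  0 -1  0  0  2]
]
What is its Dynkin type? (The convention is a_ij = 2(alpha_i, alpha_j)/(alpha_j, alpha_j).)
The matrix has rank 7 with 2's on the diagonal. Reading the off-diagonal entries as Dynkin edges (a single edge where a_ij = a_ji = -1; a double or triple edge where a_ij * a_ji = 2 or 3), the diagram is a chain of 7 nodes with a double edge at one end; the terminal node there is the unique long simple root (C_7). One simple-root ordering that puts it in standard form is (alpha_6, alpha_5, alpha_4, alpha_7, alpha_2, alpha_3, alpha_1). So the algebra is type C_7, i.e. sp(14).

type C_7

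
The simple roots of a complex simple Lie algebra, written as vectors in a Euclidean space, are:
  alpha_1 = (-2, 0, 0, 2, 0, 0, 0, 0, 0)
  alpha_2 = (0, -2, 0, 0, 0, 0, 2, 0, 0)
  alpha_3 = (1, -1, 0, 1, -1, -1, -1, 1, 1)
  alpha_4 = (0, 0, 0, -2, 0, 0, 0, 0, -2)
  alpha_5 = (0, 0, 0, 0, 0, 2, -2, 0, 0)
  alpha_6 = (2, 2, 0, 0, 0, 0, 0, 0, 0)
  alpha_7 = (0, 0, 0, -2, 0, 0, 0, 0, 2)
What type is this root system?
Compute the Cartan integers a_ij = 2(alpha_i, alpha_j)/(alpha_j, alpha_j); the resulting 7x7 Cartan matrix is
[[2, 0, 0, -1, 0, -1, -1], [0, 2, 0, 0, -1, -1, 0], [0, 0, 2, -1, 0, 0, 0], [-1, 0, -1, 2, 0, 0, 0], [0, -1, 0, 0, 2, 0, 0], [-1, -1, 0, 0, 0, 2, 0], [-1, 0, 0, 0, 0, 0, 2]].
All simple roots have the same length, so the diagram is simply laced. The associated Dynkin diagram is a chain of 6 nodes with one extra node attached to the third node from one end (E_7), so the type is E_7.

E7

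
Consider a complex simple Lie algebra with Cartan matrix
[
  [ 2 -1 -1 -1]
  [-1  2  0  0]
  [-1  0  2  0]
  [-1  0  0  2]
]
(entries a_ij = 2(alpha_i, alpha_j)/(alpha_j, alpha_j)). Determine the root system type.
The matrix has rank 4 with 2's on the diagonal. Reading the off-diagonal entries as Dynkin edges (a single edge where a_ij = a_ji = -1; a double or triple edge where a_ij * a_ji = 2 or 3), the diagram is a chain of 2 nodes with a fork of two nodes at one end (D_4). One simple-root ordering that puts it in standard form is (alpha_4, alpha_1, alpha_2, alpha_3). So the algebra is type D_4, i.e. so(8).

D_4 (so(8))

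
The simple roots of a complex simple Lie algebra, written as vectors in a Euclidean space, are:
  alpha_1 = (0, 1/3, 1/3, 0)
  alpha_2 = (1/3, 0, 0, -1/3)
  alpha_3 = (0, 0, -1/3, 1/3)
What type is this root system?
Compute the Cartan integers a_ij = 2(alpha_i, alpha_j)/(alpha_j, alpha_j); the resulting 3x3 Cartan matrix is
[[2, 0, -1], [0, 2, -1], [-1, -1, 2]].
All simple roots have the same length, so the diagram is simply laced. The associated Dynkin diagram is a chain of 3 nodes with single edges (A_3), so the type is A_3 (the algebra sl(4)).

A_3 (sl(4))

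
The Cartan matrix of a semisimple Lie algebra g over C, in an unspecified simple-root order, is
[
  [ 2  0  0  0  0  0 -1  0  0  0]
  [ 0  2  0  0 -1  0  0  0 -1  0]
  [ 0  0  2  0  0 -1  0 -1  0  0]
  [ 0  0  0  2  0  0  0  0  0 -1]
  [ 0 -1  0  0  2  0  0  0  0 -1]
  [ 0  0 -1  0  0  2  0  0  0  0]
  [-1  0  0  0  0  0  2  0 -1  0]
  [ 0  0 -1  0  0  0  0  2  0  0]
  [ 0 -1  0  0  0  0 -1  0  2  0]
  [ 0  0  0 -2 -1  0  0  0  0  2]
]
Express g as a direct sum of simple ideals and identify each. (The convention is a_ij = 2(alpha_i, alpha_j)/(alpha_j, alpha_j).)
The diagram associated to this matrix has two connected components: the simple roots {alpha_3, alpha_6, alpha_8} form a chain of 3 nodes with single edges (A_3), and {alpha_1, alpha_2, alpha_4, alpha_5, alpha_7, alpha_9, alpha_10} form a chain of 7 nodes with a double edge at one end; the terminal node there is the unique short simple root (B_7). A semisimple Lie algebra decomposes uniquely as the direct sum of simple ideals, one per connected component of its Dynkin diagram, so g ≅ A_3 ⊕ B_7 (dimension 15 + 105 = 120).

A3 + B7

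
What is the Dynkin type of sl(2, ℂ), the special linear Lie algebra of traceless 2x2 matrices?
type A_1

This is sl(2), which has dimension 2^2 - 1 = 3 and rank 2 - 1 = 1 (a Cartan subalgebra is the diagonal traceless matrices). In the classification of classical Lie algebras, the special linear algebra sl(n+1) has type A_n; here n = 1, so the Dynkin diagram is a chain of 1 nodes with single edges (A_1). Hence the type is A_1.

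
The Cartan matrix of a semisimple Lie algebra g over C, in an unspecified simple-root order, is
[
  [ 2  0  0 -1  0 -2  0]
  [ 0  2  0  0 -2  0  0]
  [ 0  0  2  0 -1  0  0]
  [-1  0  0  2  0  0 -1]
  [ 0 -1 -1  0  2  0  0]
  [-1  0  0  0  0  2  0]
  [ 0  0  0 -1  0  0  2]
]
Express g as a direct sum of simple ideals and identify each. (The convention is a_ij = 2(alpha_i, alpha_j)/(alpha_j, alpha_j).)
The diagram associated to this matrix has two connected components: the simple roots {alpha_1, alpha_4, alpha_6, alpha_7} form a chain of 4 nodes with a double edge at one end; the terminal node there is the unique short simple root (B_4), and {alpha_2, alpha_3, alpha_5} form a chain of 3 nodes with a double edge at one end; the terminal node there is the unique long simple root (C_3). A semisimple Lie algebra decomposes uniquely as the direct sum of simple ideals, one per connected component of its Dynkin diagram, so g ≅ B_4 ⊕ C_3 (dimension 36 + 21 = 57).

B_4 + C_3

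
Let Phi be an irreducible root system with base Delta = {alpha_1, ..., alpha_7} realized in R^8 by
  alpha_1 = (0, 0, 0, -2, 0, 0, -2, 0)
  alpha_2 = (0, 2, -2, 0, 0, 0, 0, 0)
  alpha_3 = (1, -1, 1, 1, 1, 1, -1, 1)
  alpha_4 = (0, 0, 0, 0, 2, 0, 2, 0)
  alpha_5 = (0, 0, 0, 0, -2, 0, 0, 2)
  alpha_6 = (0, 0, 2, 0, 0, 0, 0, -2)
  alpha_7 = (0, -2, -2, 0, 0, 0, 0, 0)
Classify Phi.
Compute the Cartan integers a_ij = 2(alpha_i, alpha_j)/(alpha_j, alpha_j); the resulting 7x7 Cartan matrix is
[[2, 0, 0, -1, 0, 0, 0], [0, 2, -1, 0, 0, -1, 0], [0, -1, 2, 0, 0, 0, 0], [-1, 0, 0, 2, -1, 0, 0], [0, 0, 0, -1, 2, -1, 0], [0, -1, 0, 0, -1, 2, -1], [0, 0, 0, 0, 0, -1, 2]].
All simple roots have the same length, so the diagram is simply laced. The associated Dynkin diagram is a chain of 6 nodes with one extra node attached to the third node from one end (E_7), so the type is E_7.

E7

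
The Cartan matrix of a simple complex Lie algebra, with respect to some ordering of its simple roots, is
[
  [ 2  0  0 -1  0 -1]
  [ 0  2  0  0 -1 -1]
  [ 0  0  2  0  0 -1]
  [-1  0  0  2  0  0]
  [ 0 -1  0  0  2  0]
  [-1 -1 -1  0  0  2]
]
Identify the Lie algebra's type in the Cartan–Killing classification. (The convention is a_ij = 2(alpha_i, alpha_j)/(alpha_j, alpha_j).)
The matrix has rank 6 with 2's on the diagonal. Reading the off-diagonal entries as Dynkin edges (a single edge where a_ij = a_ji = -1; a double or triple edge where a_ij * a_ji = 2 or 3), the diagram is a chain of 5 nodes with one extra node attached to the third node from one end (E_6). One simple-root ordering that puts it in standard form is (alpha_5, alpha_3, alpha_2, alpha_6, alpha_1, alpha_4). So the algebra is type E_6.

E_6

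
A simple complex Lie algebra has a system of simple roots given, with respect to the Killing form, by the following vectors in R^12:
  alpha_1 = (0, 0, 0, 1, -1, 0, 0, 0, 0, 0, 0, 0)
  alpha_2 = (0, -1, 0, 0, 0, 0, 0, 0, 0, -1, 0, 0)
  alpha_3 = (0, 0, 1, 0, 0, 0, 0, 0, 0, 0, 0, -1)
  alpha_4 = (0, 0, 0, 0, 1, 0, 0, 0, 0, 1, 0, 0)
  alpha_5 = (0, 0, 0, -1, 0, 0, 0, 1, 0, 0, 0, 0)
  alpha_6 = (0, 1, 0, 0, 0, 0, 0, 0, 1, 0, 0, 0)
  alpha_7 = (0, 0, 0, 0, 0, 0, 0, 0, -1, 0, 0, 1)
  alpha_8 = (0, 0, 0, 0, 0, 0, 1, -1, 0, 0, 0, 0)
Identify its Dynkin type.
Compute the Cartan integers a_ij = 2(alpha_i, alpha_j)/(alpha_j, alpha_j); the resulting 8x8 Cartan matrix is
[[2, 0, 0, -1, -1, 0, 0, 0], [0, 2, 0, -1, 0, -1, 0, 0], [0, 0, 2, 0, 0, 0, -1, 0], [-1, -1, 0, 2, 0, 0, 0, 0], [-1, 0, 0, 0, 2, 0, 0, -1], [0, -1, 0, 0, 0, 2, -1, 0], [0, 0, -1, 0, 0, -1, 2, 0], [0, 0, 0, 0, -1, 0, 0, 2]].
All simple roots have the same length, so the diagram is simply laced. The associated Dynkin diagram is a chain of 8 nodes with single edges (A_8), so the type is A_8 (the algebra sl(9)).

A8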